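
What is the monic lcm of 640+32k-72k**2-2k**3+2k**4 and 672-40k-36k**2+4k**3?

13440-3488k-1400k**2+442k**3+19k**4-14k**5+k**6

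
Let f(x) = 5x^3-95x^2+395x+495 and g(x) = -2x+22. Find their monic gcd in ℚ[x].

x-11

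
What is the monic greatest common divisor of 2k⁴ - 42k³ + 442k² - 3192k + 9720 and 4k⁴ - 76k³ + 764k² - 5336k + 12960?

Repeated division with remainder:
  2k⁴ - 42k³ + 442k² - 3192k + 9720 = (1/2)(4k⁴ - 76k³ + 764k² - 5336k + 12960) + (-4k³ + 60k² - 524k + 3240)
  4k⁴ - 76k³ + 764k² - 5336k + 12960 = (-k + 4)(-4k³ + 60k² - 524k + 3240) + (0)
Last nonzero remainder: -4k³ + 60k² - 524k + 3240. Dividing through by -4 gives the monic gcd k³ - 15k² + 131k - 810.

k³ - 15k² + 131k - 810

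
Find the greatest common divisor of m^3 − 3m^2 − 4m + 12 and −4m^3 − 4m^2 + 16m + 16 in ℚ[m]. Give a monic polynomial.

m^2 − 4

By polynomial division,
  m^3 − 3m^2 − 4m + 12 = (−1/4)(−4m^3 − 4m^2 + 16m + 16) + (−4m^2 + 16)
  −4m^3 − 4m^2 + 16m + 16 = (m + 1)(−4m^2 + 16) + (0)
Last nonzero remainder: −4m^2 + 16. Dividing through by −4 gives the monic gcd m^2 − 4.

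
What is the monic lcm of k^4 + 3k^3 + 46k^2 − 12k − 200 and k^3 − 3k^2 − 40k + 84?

k^6 + 2k^5 + k^4 − 184k^3 − 2120k^2 + 704k + 8400

Repeated division with remainder:
  k^4 + 3k^3 + 46k^2 − 12k − 200 = (k + 6)(k^3 − 3k^2 − 40k + 84) + (104k^2 + 144k − 704)
  k^3 − 3k^2 − 40k + 84 = ((1/104)k − 57/1352)(104k^2 + 144k − 704) + (−(4590/169)k + 9180/169)
  104k^2 + 144k − 704 = (−(8788/2295)k − 29744/2295)(−(4590/169)k + 9180/169) + (0)
Last nonzero remainder: −(4590/169)k + 9180/169. Dividing through by −4590/169 gives the monic gcd k − 2.
Then lcm(f, g) = f·g / gcd(f, g); expanding and making the result monic gives the answer.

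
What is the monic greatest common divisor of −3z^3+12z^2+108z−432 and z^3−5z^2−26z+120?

z^2−10z+24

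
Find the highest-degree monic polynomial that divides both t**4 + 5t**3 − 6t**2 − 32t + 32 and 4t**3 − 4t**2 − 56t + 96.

t**2 + 2t − 8

Apply the Euclidean algorithm:
  t**4 + 5t**3 − 6t**2 − 32t + 32 = ((1/4)t + 3/2)(4t**3 − 4t**2 − 56t + 96) + (14t**2 + 28t − 112)
  4t**3 − 4t**2 − 56t + 96 = ((2/7)t − 6/7)(14t**2 + 28t − 112) + (0)
Last nonzero remainder: 14t**2 + 28t − 112. Dividing through by 14 gives the monic gcd t**2 + 2t − 8.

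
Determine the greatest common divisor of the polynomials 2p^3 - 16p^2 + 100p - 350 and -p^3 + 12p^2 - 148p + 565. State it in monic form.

Euclidean algorithm in ℚ[p]:
  2p^3 - 16p^2 + 100p - 350 = (-2)(-p^3 + 12p^2 - 148p + 565) + (8p^2 - 196p + 780)
  -p^3 + 12p^2 - 148p + 565 = (-(1/8)p - 25/16)(8p^2 - 196p + 780) + (-(1427/4)p + 7135/4)
  8p^2 - 196p + 780 = (-(32/1427)p + 624/1427)(-(1427/4)p + 7135/4) + (0)
Last nonzero remainder: -(1427/4)p + 7135/4. Dividing through by -1427/4 gives the monic gcd p - 5.

p - 5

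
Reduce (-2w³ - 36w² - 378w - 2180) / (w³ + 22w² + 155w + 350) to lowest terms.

(-2w² - 16w - 218)/(w² + 12w + 35)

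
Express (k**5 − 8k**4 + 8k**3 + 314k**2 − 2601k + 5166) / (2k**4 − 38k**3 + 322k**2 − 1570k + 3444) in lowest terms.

Euclidean algorithm in ℚ[k]:
  k**5 − 8k**4 + 8k**3 + 314k**2 − 2601k + 5166 = ((1/2)k + 11/2)(2k**4 − 38k**3 + 322k**2 − 1570k + 3444) + (56k**3 − 672k**2 + 4312k − 13776)
  2k**4 − 38k**3 + 322k**2 − 1570k + 3444 = ((1/28)k − 1/4)(56k**3 − 672k**2 + 4312k − 13776) + (0)
Last nonzero remainder: 56k**3 − 672k**2 + 4312k − 13776. Dividing through by 56 gives the monic gcd k**3 − 12k**2 + 77k − 246.
Cancel k**3 − 12k**2 + 77k − 246 from numerator and denominator to get the reduced form.

(k**2 + 4k − 21)/(2k − 14)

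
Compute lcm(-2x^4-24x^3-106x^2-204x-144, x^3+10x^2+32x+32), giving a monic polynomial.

x^5+16x^4+101x^3+314x^2+480x+288

Repeated division with remainder:
  -2x^4-24x^3-106x^2-204x-144 = (-2x-4)(x^3+10x^2+32x+32) + (-2x^2-12x-16)
  x^3+10x^2+32x+32 = (-(1/2)x-2)(-2x^2-12x-16) + (0)
Last nonzero remainder: -2x^2-12x-16. Dividing through by -2 gives the monic gcd x^2+6x+8.
Then lcm(f, g) = f·g / gcd(f, g); expanding and making the result monic gives the answer.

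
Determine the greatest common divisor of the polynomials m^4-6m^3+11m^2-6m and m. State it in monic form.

Apply the Euclidean algorithm:
  m^4-6m^3+11m^2-6m = (m^3-6m^2+11m-6)(m) + (0)
The last nonzero remainder m is already monic.

m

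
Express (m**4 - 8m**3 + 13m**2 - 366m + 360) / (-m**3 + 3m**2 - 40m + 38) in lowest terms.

Euclidean algorithm in ℚ[m]:
  m**4 - 8m**3 + 13m**2 - 366m + 360 = (-m + 5)(-m**3 + 3m**2 - 40m + 38) + (-42m**2 - 128m + 170)
  -m**3 + 3m**2 - 40m + 38 = ((1/42)m - 127/882)(-42m**2 - 128m + 170) + (-(27553/441)m + 27553/441)
  -42m**2 - 128m + 170 = ((18522/27553)m + 74970/27553)(-(27553/441)m + 27553/441) + (0)
Last nonzero remainder: -(27553/441)m + 27553/441. Dividing through by -27553/441 gives the monic gcd m - 1.
Cancel m - 1 from numerator and denominator to get the reduced form.

(-m**3 + 7m**2 - 6m + 360)/(m**2 - 2m + 38)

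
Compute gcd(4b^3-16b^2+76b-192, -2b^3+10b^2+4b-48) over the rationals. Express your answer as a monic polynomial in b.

Euclidean algorithm in ℚ[b]:
  4b^3-16b^2+76b-192 = (-2)(-2b^3+10b^2+4b-48) + (4b^2+84b-288)
  -2b^3+10b^2+4b-48 = (-(1/2)b+13)(4b^2+84b-288) + (-1232b+3696)
  4b^2+84b-288 = (-(1/308)b-6/77)(-1232b+3696) + (0)
Last nonzero remainder: -1232b+3696. Dividing through by -1232 gives the monic gcd b-3.

b-3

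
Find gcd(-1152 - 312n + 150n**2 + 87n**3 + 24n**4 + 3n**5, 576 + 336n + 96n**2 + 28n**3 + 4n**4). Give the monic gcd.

12 + 7n + n**2

By polynomial division,
  3n**5 + 24n**4 + 87n**3 + 150n**2 - 312n - 1152 = ((3/4)n + 3/4)(4n**4 + 28n**3 + 96n**2 + 336n + 576) + (-6n**3 - 174n**2 - 996n - 1584)
  4n**4 + 28n**3 + 96n**2 + 336n + 576 = (-(2/3)n + 44/3)(-6n**3 - 174n**2 - 996n - 1584) + (1984n**2 + 13888n + 23808)
  -6n**3 - 174n**2 - 996n - 1584 = (-(3/992)n - 33/496)(1984n**2 + 13888n + 23808) + (0)
Last nonzero remainder: 1984n**2 + 13888n + 23808. Dividing through by 1984 gives the monic gcd n**2 + 7n + 12.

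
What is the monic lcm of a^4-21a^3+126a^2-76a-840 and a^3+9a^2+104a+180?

a^6-14a^5+69a^4-1084a^3+9968a^2-12720a-75600

Apply the Euclidean algorithm:
  a^4-21a^3+126a^2-76a-840 = (a-30)(a^3+9a^2+104a+180) + (292a^2+2864a+4560)
  a^3+9a^2+104a+180 = ((1/292)a-59/21316)(292a^2+2864a+4560) + ((513240/5329)a+1026480/5329)
  292a^2+2864a+4560 = ((389017/128310)a+101251/4277)((513240/5329)a+1026480/5329) + (0)
Last nonzero remainder: (513240/5329)a+1026480/5329. Dividing through by 513240/5329 gives the monic gcd a+2.
Then lcm(f, g) = f·g / gcd(f, g); expanding and making the result monic gives the answer.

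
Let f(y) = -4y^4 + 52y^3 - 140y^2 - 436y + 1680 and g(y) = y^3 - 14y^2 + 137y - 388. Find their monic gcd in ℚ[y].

y - 4

Euclidean algorithm in ℚ[y]:
  -4y^4 + 52y^3 - 140y^2 - 436y + 1680 = (-4y - 4)(y^3 - 14y^2 + 137y - 388) + (352y^2 - 1440y + 128)
  y^3 - 14y^2 + 137y - 388 = ((1/352)y - 109/3872)(352y^2 - 1440y + 128) + ((11628/121)y - 46512/121)
  352y^2 - 1440y + 128 = ((10648/2907)y - 968/2907)((11628/121)y - 46512/121) + (0)
Last nonzero remainder: (11628/121)y - 46512/121. Dividing through by 11628/121 gives the monic gcd y - 4.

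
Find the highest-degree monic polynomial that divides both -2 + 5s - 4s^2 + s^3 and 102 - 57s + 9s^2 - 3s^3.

Repeated division with remainder:
  s^3 - 4s^2 + 5s - 2 = (-1/3)(-3s^3 + 9s^2 - 57s + 102) + (-s^2 - 14s + 32)
  -3s^3 + 9s^2 - 57s + 102 = (3s - 51)(-s^2 - 14s + 32) + (-867s + 1734)
  -s^2 - 14s + 32 = ((1/867)s + 16/867)(-867s + 1734) + (0)
Last nonzero remainder: -867s + 1734. Dividing through by -867 gives the monic gcd s - 2.

-2 + s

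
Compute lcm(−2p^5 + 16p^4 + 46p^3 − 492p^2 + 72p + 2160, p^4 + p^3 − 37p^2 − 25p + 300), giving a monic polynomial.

p^7 − 9p^6 − 35p^5 + 429p^4 + 178p^3 − 5964p^2 + 1800p + 21600

Repeated division with remainder:
  −2p^5 + 16p^4 + 46p^3 − 492p^2 + 72p + 2160 = (−2p + 18)(p^4 + p^3 − 37p^2 − 25p + 300) + (−46p^3 + 124p^2 + 1122p − 3240)
  p^4 + p^3 − 37p^2 − 25p + 300 = (−(1/46)p − 85/1058)(−46p^3 + 124p^2 + 1122p − 3240) + (−(1400/529)p^2 − (2800/529)p + 21000/529)
  −46p^3 + 124p^2 + 1122p − 3240 = ((12167/700)p − 14283/175)(−(1400/529)p^2 − (2800/529)p + 21000/529) + (0)
Last nonzero remainder: −(1400/529)p^2 − (2800/529)p + 21000/529. Dividing through by −1400/529 gives the monic gcd p^2 + 2p − 15.
Then lcm(f, g) = f·g / gcd(f, g); expanding and making the result monic gives the answer.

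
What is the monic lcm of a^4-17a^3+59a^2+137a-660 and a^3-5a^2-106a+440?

Repeated division with remainder:
  a^4-17a^3+59a^2+137a-660 = (a-12)(a^3-5a^2-106a+440) + (105a^2-1575a+4620)
  a^3-5a^2-106a+440 = ((1/105)a+2/21)(105a^2-1575a+4620) + (0)
Last nonzero remainder: 105a^2-1575a+4620. Dividing through by 105 gives the monic gcd a^2-15a+44.
Then lcm(f, g) = f·g / gcd(f, g); expanding and making the result monic gives the answer.

a^5-7a^4-111a^3+727a^2+710a-6600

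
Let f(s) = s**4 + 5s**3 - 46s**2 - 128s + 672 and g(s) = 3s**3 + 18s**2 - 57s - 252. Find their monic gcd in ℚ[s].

s**2 + 3s - 28

Repeated division with remainder:
  s**4 + 5s**3 - 46s**2 - 128s + 672 = ((1/3)s - 1/3)(3s**3 + 18s**2 - 57s - 252) + (-21s**2 - 63s + 588)
  3s**3 + 18s**2 - 57s - 252 = (-(1/7)s - 3/7)(-21s**2 - 63s + 588) + (0)
Last nonzero remainder: -21s**2 - 63s + 588. Dividing through by -21 gives the monic gcd s**2 + 3s - 28.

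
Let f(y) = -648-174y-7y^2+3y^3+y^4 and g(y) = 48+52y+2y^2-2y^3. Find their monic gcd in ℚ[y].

-24-2y+y^2

Repeated division with remainder:
  y^4+3y^3-7y^2-174y-648 = (-(1/2)y-2)(-2y^3+2y^2+52y+48) + (23y^2-46y-552)
  -2y^3+2y^2+52y+48 = (-(2/23)y-2/23)(23y^2-46y-552) + (0)
Last nonzero remainder: 23y^2-46y-552. Dividing through by 23 gives the monic gcd y^2-2y-24.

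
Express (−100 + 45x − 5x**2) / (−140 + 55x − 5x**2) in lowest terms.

(−5 + x)/(−7 + x)

Euclidean algorithm in ℚ[x]:
  −5x**2 + 45x − 100 = (−5x**2 + 55x − 140) + (−10x + 40)
  −5x**2 + 55x − 140 = ((1/2)x − 7/2)(−10x + 40) + (0)
Last nonzero remainder: −10x + 40. Dividing through by −10 gives the monic gcd x − 4.
Cancel x − 4 from numerator and denominator to get the reduced form.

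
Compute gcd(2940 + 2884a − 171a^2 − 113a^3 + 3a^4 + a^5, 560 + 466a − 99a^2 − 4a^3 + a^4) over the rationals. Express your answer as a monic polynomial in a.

−70 − 67a + 4a^2 + a^3

Euclidean algorithm in ℚ[a]:
  a^5 + 3a^4 − 113a^3 − 171a^2 + 2884a + 2940 = (a + 7)(a^4 − 4a^3 − 99a^2 + 466a + 560) + (14a^3 + 56a^2 − 938a − 980)
  a^4 − 4a^3 − 99a^2 + 466a + 560 = ((1/14)a − 4/7)(14a^3 + 56a^2 − 938a − 980) + (0)
Last nonzero remainder: 14a^3 + 56a^2 − 938a − 980. Dividing through by 14 gives the monic gcd a^3 + 4a^2 − 67a − 70.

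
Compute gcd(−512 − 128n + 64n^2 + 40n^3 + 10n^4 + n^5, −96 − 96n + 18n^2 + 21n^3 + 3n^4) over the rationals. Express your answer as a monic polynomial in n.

−32 + 6n^2 + n^3

Repeated division with remainder:
  n^5 + 10n^4 + 40n^3 + 64n^2 − 128n − 512 = ((1/3)n + 1)(3n^4 + 21n^3 + 18n^2 − 96n − 96) + (13n^3 + 78n^2 − 416)
  3n^4 + 21n^3 + 18n^2 − 96n − 96 = ((3/13)n + 3/13)(13n^3 + 78n^2 − 416) + (0)
Last nonzero remainder: 13n^3 + 78n^2 − 416. Dividing through by 13 gives the monic gcd n^3 + 6n^2 − 32.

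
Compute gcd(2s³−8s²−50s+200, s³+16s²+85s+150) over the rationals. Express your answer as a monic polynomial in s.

Repeated division with remainder:
  2s³−8s²−50s+200 = (2)(s³+16s²+85s+150) + (−40s²−220s−100)
  s³+16s²+85s+150 = (−(1/40)s−21/80)(−40s²−220s−100) + ((99/4)s+495/4)
  −40s²−220s−100 = (−(160/99)s−80/99)((99/4)s+495/4) + (0)
Last nonzero remainder: (99/4)s+495/4. Dividing through by 99/4 gives the monic gcd s+5.

s+5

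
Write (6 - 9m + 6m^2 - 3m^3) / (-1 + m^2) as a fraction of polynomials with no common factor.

(-6 + 3m - 3m^2)/(1 + m)

By polynomial division,
  -3m^3 + 6m^2 - 9m + 6 = (-3m + 6)(m^2 - 1) + (-12m + 12)
  m^2 - 1 = (-(1/12)m - 1/12)(-12m + 12) + (0)
Last nonzero remainder: -12m + 12. Dividing through by -12 gives the monic gcd m - 1.
Cancel m - 1 from numerator and denominator to get the reduced form.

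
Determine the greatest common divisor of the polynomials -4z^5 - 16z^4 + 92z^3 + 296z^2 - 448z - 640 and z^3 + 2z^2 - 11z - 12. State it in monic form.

By polynomial division,
  -4z^5 - 16z^4 + 92z^3 + 296z^2 - 448z - 640 = (-4z^2 - 8z + 64)(z^3 + 2z^2 - 11z - 12) + (32z^2 + 160z + 128)
  z^3 + 2z^2 - 11z - 12 = ((1/32)z - 3/32)(32z^2 + 160z + 128) + (0)
Last nonzero remainder: 32z^2 + 160z + 128. Dividing through by 32 gives the monic gcd z^2 + 5z + 4.

z^2 + 5z + 4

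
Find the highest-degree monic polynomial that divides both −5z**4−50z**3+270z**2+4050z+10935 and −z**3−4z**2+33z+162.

z**2+10z+27

By polynomial division,
  −5z**4−50z**3+270z**2+4050z+10935 = (5z+30)(−z**3−4z**2+33z+162) + (225z**2+2250z+6075)
  −z**3−4z**2+33z+162 = (−(1/225)z+2/75)(225z**2+2250z+6075) + (0)
Last nonzero remainder: 225z**2+2250z+6075. Dividing through by 225 gives the monic gcd z**2+10z+27.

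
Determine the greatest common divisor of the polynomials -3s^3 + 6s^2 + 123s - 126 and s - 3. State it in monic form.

1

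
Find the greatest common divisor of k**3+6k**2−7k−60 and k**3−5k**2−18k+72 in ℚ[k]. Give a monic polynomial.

k**2+k−12

Repeated division with remainder:
  k**3+6k**2−7k−60 = (k**3−5k**2−18k+72) + (11k**2+11k−132)
  k**3−5k**2−18k+72 = ((1/11)k−6/11)(11k**2+11k−132) + (0)
Last nonzero remainder: 11k**2+11k−132. Dividing through by 11 gives the monic gcd k**2+k−12.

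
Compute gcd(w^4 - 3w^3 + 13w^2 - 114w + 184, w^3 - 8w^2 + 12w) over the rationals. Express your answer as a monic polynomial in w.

Apply the Euclidean algorithm:
  w^4 - 3w^3 + 13w^2 - 114w + 184 = (w + 5)(w^3 - 8w^2 + 12w) + (41w^2 - 174w + 184)
  w^3 - 8w^2 + 12w = ((1/41)w - 154/1681)(41w^2 - 174w + 184) + (-(14168/1681)w + 28336/1681)
  41w^2 - 174w + 184 = (-(68921/14168)w + 1681/154)(-(14168/1681)w + 28336/1681) + (0)
Last nonzero remainder: -(14168/1681)w + 28336/1681. Dividing through by -14168/1681 gives the monic gcd w - 2.

w - 2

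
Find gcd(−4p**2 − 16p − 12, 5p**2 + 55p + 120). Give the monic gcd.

p + 3

Apply the Euclidean algorithm:
  −4p**2 − 16p − 12 = (−4/5)(5p**2 + 55p + 120) + (28p + 84)
  5p**2 + 55p + 120 = ((5/28)p + 10/7)(28p + 84) + (0)
Last nonzero remainder: 28p + 84. Dividing through by 28 gives the monic gcd p + 3.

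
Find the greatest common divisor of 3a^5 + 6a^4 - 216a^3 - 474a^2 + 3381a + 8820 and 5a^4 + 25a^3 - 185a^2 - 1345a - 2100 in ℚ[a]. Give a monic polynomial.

a^3 - 37a - 84

Apply the Euclidean algorithm:
  3a^5 + 6a^4 - 216a^3 - 474a^2 + 3381a + 8820 = ((3/5)a - 9/5)(5a^4 + 25a^3 - 185a^2 - 1345a - 2100) + (-60a^3 + 2220a + 5040)
  5a^4 + 25a^3 - 185a^2 - 1345a - 2100 = (-(1/12)a - 5/12)(-60a^3 + 2220a + 5040) + (0)
Last nonzero remainder: -60a^3 + 2220a + 5040. Dividing through by -60 gives the monic gcd a^3 - 37a - 84.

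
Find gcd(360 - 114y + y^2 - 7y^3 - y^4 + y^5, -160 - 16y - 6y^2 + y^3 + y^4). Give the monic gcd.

40 + 14y + 5y^2 + y^3

Euclidean algorithm in ℚ[y]:
  y^5 - y^4 - 7y^3 + y^2 - 114y + 360 = (y - 2)(y^4 + y^3 - 6y^2 - 16y - 160) + (y^3 + 5y^2 + 14y + 40)
  y^4 + y^3 - 6y^2 - 16y - 160 = (y - 4)(y^3 + 5y^2 + 14y + 40) + (0)
The last nonzero remainder y^3 + 5y^2 + 14y + 40 is already monic.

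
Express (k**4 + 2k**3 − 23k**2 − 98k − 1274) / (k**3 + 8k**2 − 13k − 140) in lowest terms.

Apply the Euclidean algorithm:
  k**4 + 2k**3 − 23k**2 − 98k − 1274 = (k − 6)(k**3 + 8k**2 − 13k − 140) + (38k**2 − 36k − 2114)
  k**3 + 8k**2 − 13k − 140 = ((1/38)k + 85/361)(38k**2 − 36k − 2114) + ((18450/361)k + 129150/361)
  38k**2 − 36k − 2114 = ((6859/9225)k − 54511/9225)((18450/361)k + 129150/361) + (0)
Last nonzero remainder: (18450/361)k + 129150/361. Dividing through by 18450/361 gives the monic gcd k + 7.
Cancel k + 7 from numerator and denominator to get the reduced form.

(k**3 − 5k**2 + 12k − 182)/(k**2 + k − 20)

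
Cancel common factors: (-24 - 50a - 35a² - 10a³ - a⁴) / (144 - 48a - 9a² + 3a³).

(-6 - 11a - 6a² - a³)/(36 - 21a + 3a²)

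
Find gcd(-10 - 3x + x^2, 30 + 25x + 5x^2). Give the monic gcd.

2 + x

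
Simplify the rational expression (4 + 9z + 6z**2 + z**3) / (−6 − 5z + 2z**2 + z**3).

(4 + 5z + z**2)/(−6 + z + z**2)

By polynomial division,
  z**3 + 6z**2 + 9z + 4 = (z**3 + 2z**2 − 5z − 6) + (4z**2 + 14z + 10)
  z**3 + 2z**2 − 5z − 6 = ((1/4)z − 3/8)(4z**2 + 14z + 10) + (−(9/4)z − 9/4)
  4z**2 + 14z + 10 = (−(16/9)z − 40/9)(−(9/4)z − 9/4) + (0)
Last nonzero remainder: −(9/4)z − 9/4. Dividing through by −9/4 gives the monic gcd z + 1.
Cancel z + 1 from numerator and denominator to get the reduced form.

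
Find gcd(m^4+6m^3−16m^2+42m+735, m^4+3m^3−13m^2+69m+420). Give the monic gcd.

m^3−m^2−9m+105

Apply the Euclidean algorithm:
  m^4+6m^3−16m^2+42m+735 = (m^4+3m^3−13m^2+69m+420) + (3m^3−3m^2−27m+315)
  m^4+3m^3−13m^2+69m+420 = ((1/3)m+4/3)(3m^3−3m^2−27m+315) + (0)
Last nonzero remainder: 3m^3−3m^2−27m+315. Dividing through by 3 gives the monic gcd m^3−m^2−9m+105.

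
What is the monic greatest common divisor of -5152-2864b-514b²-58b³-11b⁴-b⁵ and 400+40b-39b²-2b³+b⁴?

16+8b+b²

Repeated division with remainder:
  -b⁵-11b⁴-58b³-514b²-2864b-5152 = (-b-13)(b⁴-2b³-39b²+40b+400) + (-123b³-981b²-1944b+48)
  b⁴-2b³-39b²+40b+400 = (-(1/123)b+409/5043)(-123b³-981b²-1944b+48) + ((41616/1681)b²+(332928/1681)b+665856/1681)
  -123b³-981b²-1944b+48 = (-(68921/13872)b+1681/13872)((41616/1681)b²+(332928/1681)b+665856/1681) + (0)
Last nonzero remainder: (41616/1681)b²+(332928/1681)b+665856/1681. Dividing through by 41616/1681 gives the monic gcd b²+8b+16.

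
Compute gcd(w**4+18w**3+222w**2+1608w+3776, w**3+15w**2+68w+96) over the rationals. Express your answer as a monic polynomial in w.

w**2+12w+32

By polynomial division,
  w**4+18w**3+222w**2+1608w+3776 = (w+3)(w**3+15w**2+68w+96) + (109w**2+1308w+3488)
  w**3+15w**2+68w+96 = ((1/109)w+3/109)(109w**2+1308w+3488) + (0)
Last nonzero remainder: 109w**2+1308w+3488. Dividing through by 109 gives the monic gcd w**2+12w+32.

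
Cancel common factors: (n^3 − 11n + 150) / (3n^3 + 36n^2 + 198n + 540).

Repeated division with remainder:
  n^3 − 11n + 150 = (1/3)(3n^3 + 36n^2 + 198n + 540) + (−12n^2 − 77n − 30)
  3n^3 + 36n^2 + 198n + 540 = (−(1/4)n − 67/48)(−12n^2 − 77n − 30) + ((3985/48)n + 3985/8)
  −12n^2 − 77n − 30 = (−(576/3985)n − 48/797)((3985/48)n + 3985/8) + (0)
Last nonzero remainder: (3985/48)n + 3985/8. Dividing through by 3985/48 gives the monic gcd n + 6.
Cancel n + 6 from numerator and denominator to get the reduced form.

(n^2 − 6n + 25)/(3n^2 + 18n + 90)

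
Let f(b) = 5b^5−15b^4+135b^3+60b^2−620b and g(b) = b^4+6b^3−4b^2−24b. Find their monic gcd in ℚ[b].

Repeated division with remainder:
  5b^5−15b^4+135b^3+60b^2−620b = (5b−45)(b^4+6b^3−4b^2−24b) + (425b^3−1700b)
  b^4+6b^3−4b^2−24b = ((1/425)b+6/425)(425b^3−1700b) + (0)
Last nonzero remainder: 425b^3−1700b. Dividing through by 425 gives the monic gcd b^3−4b.

b^3−4b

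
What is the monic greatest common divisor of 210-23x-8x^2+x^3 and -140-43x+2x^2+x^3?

-35-2x+x^2

Repeated division with remainder:
  x^3-8x^2-23x+210 = (x^3+2x^2-43x-140) + (-10x^2+20x+350)
  x^3+2x^2-43x-140 = (-(1/10)x-2/5)(-10x^2+20x+350) + (0)
Last nonzero remainder: -10x^2+20x+350. Dividing through by -10 gives the monic gcd x^2-2x-35.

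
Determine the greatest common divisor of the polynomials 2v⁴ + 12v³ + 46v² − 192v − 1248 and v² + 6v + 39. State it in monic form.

v² + 6v + 39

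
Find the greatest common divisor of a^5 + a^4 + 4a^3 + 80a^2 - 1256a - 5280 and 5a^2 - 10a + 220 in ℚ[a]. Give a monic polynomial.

a^2 - 2a + 44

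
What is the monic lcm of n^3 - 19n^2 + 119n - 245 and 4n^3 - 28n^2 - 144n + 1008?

Apply the Euclidean algorithm:
  n^3 - 19n^2 + 119n - 245 = (1/4)(4n^3 - 28n^2 - 144n + 1008) + (-12n^2 + 155n - 497)
  4n^3 - 28n^2 - 144n + 1008 = (-(1/3)n - 71/36)(-12n^2 + 155n - 497) + (-(143/36)n + 1001/36)
  -12n^2 + 155n - 497 = ((432/143)n - 2556/143)(-(143/36)n + 1001/36) + (0)
Last nonzero remainder: -(143/36)n + 1001/36. Dividing through by -143/36 gives the monic gcd n - 7.
Then lcm(f, g) = f·g / gcd(f, g); expanding and making the result monic gives the answer.

n^5 - 19n^4 + 83n^3 + 439n^2 - 4284n + 8820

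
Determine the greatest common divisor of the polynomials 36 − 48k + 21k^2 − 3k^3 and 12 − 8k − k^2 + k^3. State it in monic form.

4 − 4k + k^2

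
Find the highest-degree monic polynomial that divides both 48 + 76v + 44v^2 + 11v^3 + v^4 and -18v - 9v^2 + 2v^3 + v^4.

Apply the Euclidean algorithm:
  v^4 + 11v^3 + 44v^2 + 76v + 48 = (v^4 + 2v^3 - 9v^2 - 18v) + (9v^3 + 53v^2 + 94v + 48)
  v^4 + 2v^3 - 9v^2 - 18v = ((1/9)v - 35/81)(9v^3 + 53v^2 + 94v + 48) + ((280/81)v^2 + (1400/81)v + 560/27)
  9v^3 + 53v^2 + 94v + 48 = ((729/280)v + 81/35)((280/81)v^2 + (1400/81)v + 560/27) + (0)
Last nonzero remainder: (280/81)v^2 + (1400/81)v + 560/27. Dividing through by 280/81 gives the monic gcd v^2 + 5v + 6.

6 + 5v + v^2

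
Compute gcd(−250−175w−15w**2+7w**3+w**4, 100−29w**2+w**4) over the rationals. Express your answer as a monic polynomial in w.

−50−25w+2w**2+w**3

By polynomial division,
  w**4+7w**3−15w**2−175w−250 = (w**4−29w**2+100) + (7w**3+14w**2−175w−350)
  w**4−29w**2+100 = ((1/7)w−2/7)(7w**3+14w**2−175w−350) + (0)
Last nonzero remainder: 7w**3+14w**2−175w−350. Dividing through by 7 gives the monic gcd w**3+2w**2−25w−50.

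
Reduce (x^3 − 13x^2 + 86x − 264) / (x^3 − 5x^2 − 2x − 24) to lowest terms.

(x^2 − 7x + 44)/(x^2 + x + 4)

Repeated division with remainder:
  x^3 − 13x^2 + 86x − 264 = (x^3 − 5x^2 − 2x − 24) + (−8x^2 + 88x − 240)
  x^3 − 5x^2 − 2x − 24 = (−(1/8)x − 3/4)(−8x^2 + 88x − 240) + (34x − 204)
  −8x^2 + 88x − 240 = (−(4/17)x + 20/17)(34x − 204) + (0)
Last nonzero remainder: 34x − 204. Dividing through by 34 gives the monic gcd x − 6.
Cancel x − 6 from numerator and denominator to get the reduced form.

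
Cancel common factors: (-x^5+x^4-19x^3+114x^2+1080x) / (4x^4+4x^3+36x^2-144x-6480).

By polynomial division,
  -x^5+x^4-19x^3+114x^2+1080x = (-(1/4)x+1/2)(4x^4+4x^3+36x^2-144x-6480) + (-12x^3+60x^2-468x+3240)
  4x^4+4x^3+36x^2-144x-6480 = (-(1/3)x-2)(-12x^3+60x^2-468x+3240) + (0)
Last nonzero remainder: -12x^3+60x^2-468x+3240. Dividing through by -12 gives the monic gcd x^3-5x^2+39x-270.
Cancel x^3-5x^2+39x-270 from numerator and denominator to get the reduced form.

(-x^2-4x)/(4x+24)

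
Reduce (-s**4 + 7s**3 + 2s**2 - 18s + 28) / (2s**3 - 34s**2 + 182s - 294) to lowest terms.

By polynomial division,
  -s**4 + 7s**3 + 2s**2 - 18s + 28 = (-(1/2)s - 5)(2s**3 - 34s**2 + 182s - 294) + (-77s**2 + 745s - 1442)
  2s**3 - 34s**2 + 182s - 294 = (-(2/77)s + 1128/5929)(-77s**2 + 745s - 1442) + ((16650/5929)s - 16650/847)
  -77s**2 + 745s - 1442 = (-(456533/16650)s + 610687/8325)((16650/5929)s - 16650/847) + (0)
Last nonzero remainder: (16650/5929)s - 16650/847. Dividing through by 16650/5929 gives the monic gcd s - 7.
Cancel s - 7 from numerator and denominator to get the reduced form.

(-s**3 + 2s - 4)/(2s**2 - 20s + 42)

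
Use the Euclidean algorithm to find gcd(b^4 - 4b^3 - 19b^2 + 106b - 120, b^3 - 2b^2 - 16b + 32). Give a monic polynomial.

b^2 - 6b + 8

By polynomial division,
  b^4 - 4b^3 - 19b^2 + 106b - 120 = (b - 2)(b^3 - 2b^2 - 16b + 32) + (-7b^2 + 42b - 56)
  b^3 - 2b^2 - 16b + 32 = (-(1/7)b - 4/7)(-7b^2 + 42b - 56) + (0)
Last nonzero remainder: -7b^2 + 42b - 56. Dividing through by -7 gives the monic gcd b^2 - 6b + 8.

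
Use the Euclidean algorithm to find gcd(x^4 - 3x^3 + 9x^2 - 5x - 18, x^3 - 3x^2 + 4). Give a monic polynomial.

x^2 - x - 2

Repeated division with remainder:
  x^4 - 3x^3 + 9x^2 - 5x - 18 = (x)(x^3 - 3x^2 + 4) + (9x^2 - 9x - 18)
  x^3 - 3x^2 + 4 = ((1/9)x - 2/9)(9x^2 - 9x - 18) + (0)
Last nonzero remainder: 9x^2 - 9x - 18. Dividing through by 9 gives the monic gcd x^2 - x - 2.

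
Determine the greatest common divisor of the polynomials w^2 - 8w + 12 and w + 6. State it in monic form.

Euclidean algorithm in ℚ[w]:
  w^2 - 8w + 12 = (w - 14)(w + 6) + (96)
  w + 6 = ((1/96)w + 1/16)(96) + (0)
The last nonzero remainder is the constant 96, so the polynomials are coprime and gcd = 1.

1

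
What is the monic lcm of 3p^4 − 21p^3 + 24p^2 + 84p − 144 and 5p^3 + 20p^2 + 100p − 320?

p^6 − p^5 − 2p^4 − 148p^3 + 376p^2 + 608p − 1536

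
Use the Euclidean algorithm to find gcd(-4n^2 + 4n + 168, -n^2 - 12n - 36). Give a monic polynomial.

n + 6

Repeated division with remainder:
  -4n^2 + 4n + 168 = (4)(-n^2 - 12n - 36) + (52n + 312)
  -n^2 - 12n - 36 = (-(1/52)n - 3/26)(52n + 312) + (0)
Last nonzero remainder: 52n + 312. Dividing through by 52 gives the monic gcd n + 6.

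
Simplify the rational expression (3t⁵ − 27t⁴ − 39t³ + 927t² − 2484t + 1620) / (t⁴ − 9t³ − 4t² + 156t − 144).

Euclidean algorithm in ℚ[t]:
  3t⁵ − 27t⁴ − 39t³ + 927t² − 2484t + 1620 = (3t)(t⁴ − 9t³ − 4t² + 156t − 144) + (−27t³ + 459t² − 2052t + 1620)
  t⁴ − 9t³ − 4t² + 156t − 144 = (−(1/27)t − 8/27)(−27t³ + 459t² − 2052t + 1620) + (56t² − 392t + 336)
  −27t³ + 459t² − 2052t + 1620 = (−(27/56)t + 135/28)(56t² − 392t + 336) + (0)
Last nonzero remainder: 56t² − 392t + 336. Dividing through by 56 gives the monic gcd t² − 7t + 6.
Cancel t² − 7t + 6 from numerator and denominator to get the reduced form.

(3t³ − 6t² − 99t + 270)/(t² − 2t − 24)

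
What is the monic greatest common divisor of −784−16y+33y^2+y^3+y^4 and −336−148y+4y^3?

4+y

Apply the Euclidean algorithm:
  y^4+y^3+33y^2−16y−784 = ((1/4)y+1/4)(4y^3−148y−336) + (70y^2+105y−700)
  4y^3−148y−336 = ((2/35)y−3/35)(70y^2+105y−700) + (−99y−396)
  70y^2+105y−700 = (−(70/99)y+175/99)(−99y−396) + (0)
Last nonzero remainder: −99y−396. Dividing through by −99 gives the monic gcd y+4.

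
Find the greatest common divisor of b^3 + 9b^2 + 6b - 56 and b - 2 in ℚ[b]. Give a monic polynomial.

b - 2

Apply the Euclidean algorithm:
  b^3 + 9b^2 + 6b - 56 = (b^2 + 11b + 28)(b - 2) + (0)
The last nonzero remainder b - 2 is already monic.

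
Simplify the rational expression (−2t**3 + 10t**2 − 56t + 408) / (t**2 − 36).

Euclidean algorithm in ℚ[t]:
  −2t**3 + 10t**2 − 56t + 408 = (−2t + 10)(t**2 − 36) + (−128t + 768)
  t**2 − 36 = (−(1/128)t − 3/64)(−128t + 768) + (0)
Last nonzero remainder: −128t + 768. Dividing through by −128 gives the monic gcd t − 6.
Cancel t − 6 from numerator and denominator to get the reduced form.

(−2t**2 − 2t − 68)/(t + 6)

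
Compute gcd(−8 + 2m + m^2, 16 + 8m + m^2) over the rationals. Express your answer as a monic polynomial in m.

By polynomial division,
  m^2 + 2m − 8 = (m^2 + 8m + 16) + (−6m − 24)
  m^2 + 8m + 16 = (−(1/6)m − 2/3)(−6m − 24) + (0)
Last nonzero remainder: −6m − 24. Dividing through by −6 gives the monic gcd m + 4.

4 + m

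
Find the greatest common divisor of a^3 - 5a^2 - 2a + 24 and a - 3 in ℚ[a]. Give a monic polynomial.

a - 3

Euclidean algorithm in ℚ[a]:
  a^3 - 5a^2 - 2a + 24 = (a^2 - 2a - 8)(a - 3) + (0)
The last nonzero remainder a - 3 is already monic.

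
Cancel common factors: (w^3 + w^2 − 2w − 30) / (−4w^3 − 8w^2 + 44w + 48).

(−w^2 − 4w − 10)/(4w^2 + 20w + 16)

Repeated division with remainder:
  w^3 + w^2 − 2w − 30 = (−1/4)(−4w^3 − 8w^2 + 44w + 48) + (−w^2 + 9w − 18)
  −4w^3 − 8w^2 + 44w + 48 = (4w + 44)(−w^2 + 9w − 18) + (−280w + 840)
  −w^2 + 9w − 18 = ((1/280)w − 3/140)(−280w + 840) + (0)
Last nonzero remainder: −280w + 840. Dividing through by −280 gives the monic gcd w − 3.
Cancel w − 3 from numerator and denominator to get the reduced form.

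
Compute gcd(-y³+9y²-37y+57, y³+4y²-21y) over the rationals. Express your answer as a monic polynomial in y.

y-3

Apply the Euclidean algorithm:
  -y³+9y²-37y+57 = (-1)(y³+4y²-21y) + (13y²-58y+57)
  y³+4y²-21y = ((1/13)y+110/169)(13y²-58y+57) + ((2090/169)y-6270/169)
  13y²-58y+57 = ((2197/2090)y-169/110)((2090/169)y-6270/169) + (0)
Last nonzero remainder: (2090/169)y-6270/169. Dividing through by 2090/169 gives the monic gcd y-3.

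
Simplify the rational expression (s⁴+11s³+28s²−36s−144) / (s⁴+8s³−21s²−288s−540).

Apply the Euclidean algorithm:
  s⁴+11s³+28s²−36s−144 = (s⁴+8s³−21s²−288s−540) + (3s³+49s²+252s+396)
  s⁴+8s³−21s²−288s−540 = ((1/3)s−25/9)(3s³+49s²+252s+396) + ((280/9)s²+280s+560)
  3s³+49s²+252s+396 = ((27/280)s+99/140)((280/9)s²+280s+560) + (0)
Last nonzero remainder: (280/9)s²+280s+560. Dividing through by 280/9 gives the monic gcd s²+9s+18.
Cancel s²+9s+18 from numerator and denominator to get the reduced form.

(s²+2s−8)/(s²−s−30)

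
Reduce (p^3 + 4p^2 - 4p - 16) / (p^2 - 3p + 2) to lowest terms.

By polynomial division,
  p^3 + 4p^2 - 4p - 16 = (p + 7)(p^2 - 3p + 2) + (15p - 30)
  p^2 - 3p + 2 = ((1/15)p - 1/15)(15p - 30) + (0)
Last nonzero remainder: 15p - 30. Dividing through by 15 gives the monic gcd p - 2.
Cancel p - 2 from numerator and denominator to get the reduced form.

(p^2 + 6p + 8)/(p - 1)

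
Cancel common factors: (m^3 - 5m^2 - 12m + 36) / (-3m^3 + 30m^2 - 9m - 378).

(-m + 2)/(3m - 21)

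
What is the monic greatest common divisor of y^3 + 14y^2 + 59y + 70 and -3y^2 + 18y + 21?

1

By polynomial division,
  y^3 + 14y^2 + 59y + 70 = (-(1/3)y - 20/3)(-3y^2 + 18y + 21) + (186y + 210)
  -3y^2 + 18y + 21 = (-(1/62)y + 221/1922)(186y + 210) + (-3024/961)
  186y + 210 = (-(29791/504)y - 4805/72)(-3024/961) + (0)
The last nonzero remainder is the constant -3024/961, so the polynomials are coprime and gcd = 1.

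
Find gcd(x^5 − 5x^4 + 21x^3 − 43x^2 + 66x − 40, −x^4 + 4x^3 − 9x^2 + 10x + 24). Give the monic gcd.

By polynomial division,
  x^5 − 5x^4 + 21x^3 − 43x^2 + 66x − 40 = (−x + 1)(−x^4 + 4x^3 − 9x^2 + 10x + 24) + (8x^3 − 24x^2 + 80x − 64)
  −x^4 + 4x^3 − 9x^2 + 10x + 24 = (−(1/8)x + 1/8)(8x^3 − 24x^2 + 80x − 64) + (4x^2 − 8x + 32)
  8x^3 − 24x^2 + 80x − 64 = (2x − 2)(4x^2 − 8x + 32) + (0)
Last nonzero remainder: 4x^2 − 8x + 32. Dividing through by 4 gives the monic gcd x^2 − 2x + 8.

x^2 − 2x + 8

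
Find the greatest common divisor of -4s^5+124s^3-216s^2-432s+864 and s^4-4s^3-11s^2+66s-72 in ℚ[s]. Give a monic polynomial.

s^3-8s^2+21s-18

Repeated division with remainder:
  -4s^5+124s^3-216s^2-432s+864 = (-4s-16)(s^4-4s^3-11s^2+66s-72) + (16s^3-128s^2+336s-288)
  s^4-4s^3-11s^2+66s-72 = ((1/16)s+1/4)(16s^3-128s^2+336s-288) + (0)
Last nonzero remainder: 16s^3-128s^2+336s-288. Dividing through by 16 gives the monic gcd s^3-8s^2+21s-18.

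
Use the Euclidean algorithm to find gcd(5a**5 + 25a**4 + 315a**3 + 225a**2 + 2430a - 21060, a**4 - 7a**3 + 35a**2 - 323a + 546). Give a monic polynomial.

a**2 + 2a + 39

Euclidean algorithm in ℚ[a]:
  5a**5 + 25a**4 + 315a**3 + 225a**2 + 2430a - 21060 = (5a + 60)(a**4 - 7a**3 + 35a**2 - 323a + 546) + (560a**3 - 260a**2 + 19080a - 53820)
  a**4 - 7a**3 + 35a**2 - 323a + 546 = ((1/560)a - 183/15680)(560a**3 - 260a**2 + 19080a - 53820) + (-(1651/784)a**2 - (1651/392)a - 64389/784)
  560a**3 - 260a**2 + 19080a - 53820 = (-(439040/1651)a + 1081920/1651)(-(1651/784)a**2 - (1651/392)a - 64389/784) + (0)
Last nonzero remainder: -(1651/784)a**2 - (1651/392)a - 64389/784. Dividing through by -1651/784 gives the monic gcd a**2 + 2a + 39.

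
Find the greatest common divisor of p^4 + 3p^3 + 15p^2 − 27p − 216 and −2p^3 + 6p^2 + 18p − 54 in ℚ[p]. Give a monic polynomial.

p^2 − 9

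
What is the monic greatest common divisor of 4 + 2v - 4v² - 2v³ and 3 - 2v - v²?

-1 + v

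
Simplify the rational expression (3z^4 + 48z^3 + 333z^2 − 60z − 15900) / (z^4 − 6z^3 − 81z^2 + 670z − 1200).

(3z^2 + 33z + 318)/(z^2 − 11z + 24)

Apply the Euclidean algorithm:
  3z^4 + 48z^3 + 333z^2 − 60z − 15900 = (3)(z^4 − 6z^3 − 81z^2 + 670z − 1200) + (66z^3 + 576z^2 − 2070z − 12300)
  z^4 − 6z^3 − 81z^2 + 670z − 1200 = ((1/66)z − 27/121)(66z^3 + 576z^2 − 2070z − 12300) + ((9546/121)z^2 + (47730/121)z − 477300/121)
  66z^3 + 576z^2 − 2070z − 12300 = ((1331/1591)z + 4961/1591)((9546/121)z^2 + (47730/121)z − 477300/121) + (0)
Last nonzero remainder: (9546/121)z^2 + (47730/121)z − 477300/121. Dividing through by 9546/121 gives the monic gcd z^2 + 5z − 50.
Cancel z^2 + 5z − 50 from numerator and denominator to get the reduced form.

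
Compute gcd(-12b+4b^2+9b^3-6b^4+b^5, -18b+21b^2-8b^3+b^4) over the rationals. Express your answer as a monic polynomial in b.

6b-5b^2+b^3

Repeated division with remainder:
  b^5-6b^4+9b^3+4b^2-12b = (b+2)(b^4-8b^3+21b^2-18b) + (4b^3-20b^2+24b)
  b^4-8b^3+21b^2-18b = ((1/4)b-3/4)(4b^3-20b^2+24b) + (0)
Last nonzero remainder: 4b^3-20b^2+24b. Dividing through by 4 gives the monic gcd b^3-5b^2+6b.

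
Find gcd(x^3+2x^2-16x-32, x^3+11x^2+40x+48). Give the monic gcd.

By polynomial division,
  x^3+2x^2-16x-32 = (x^3+11x^2+40x+48) + (-9x^2-56x-80)
  x^3+11x^2+40x+48 = (-(1/9)x-43/81)(-9x^2-56x-80) + ((112/81)x+448/81)
  -9x^2-56x-80 = (-(729/112)x-405/28)((112/81)x+448/81) + (0)
Last nonzero remainder: (112/81)x+448/81. Dividing through by 112/81 gives the monic gcd x+4.

x+4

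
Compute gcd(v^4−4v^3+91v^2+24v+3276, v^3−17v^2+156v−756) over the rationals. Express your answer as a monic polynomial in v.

v^2−8v+84

Apply the Euclidean algorithm:
  v^4−4v^3+91v^2+24v+3276 = (v+13)(v^3−17v^2+156v−756) + (156v^2−1248v+13104)
  v^3−17v^2+156v−756 = ((1/156)v−3/52)(156v^2−1248v+13104) + (0)
Last nonzero remainder: 156v^2−1248v+13104. Dividing through by 156 gives the monic gcd v^2−8v+84.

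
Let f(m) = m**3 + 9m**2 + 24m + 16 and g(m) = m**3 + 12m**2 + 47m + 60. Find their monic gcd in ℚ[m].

m + 4

Apply the Euclidean algorithm:
  m**3 + 9m**2 + 24m + 16 = (m**3 + 12m**2 + 47m + 60) + (-3m**2 - 23m - 44)
  m**3 + 12m**2 + 47m + 60 = (-(1/3)m - 13/9)(-3m**2 - 23m - 44) + (-(8/9)m - 32/9)
  -3m**2 - 23m - 44 = ((27/8)m + 99/8)(-(8/9)m - 32/9) + (0)
Last nonzero remainder: -(8/9)m - 32/9. Dividing through by -8/9 gives the monic gcd m + 4.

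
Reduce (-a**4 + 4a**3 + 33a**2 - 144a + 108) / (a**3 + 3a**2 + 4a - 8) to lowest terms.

Apply the Euclidean algorithm:
  -a**4 + 4a**3 + 33a**2 - 144a + 108 = (-a + 7)(a**3 + 3a**2 + 4a - 8) + (16a**2 - 180a + 164)
  a**3 + 3a**2 + 4a - 8 = ((1/16)a + 57/64)(16a**2 - 180a + 164) + ((2465/16)a - 2465/16)
  16a**2 - 180a + 164 = ((256/2465)a - 2624/2465)((2465/16)a - 2465/16) + (0)
Last nonzero remainder: (2465/16)a - 2465/16. Dividing through by 2465/16 gives the monic gcd a - 1.
Cancel a - 1 from numerator and denominator to get the reduced form.

(-a**3 + 3a**2 + 36a - 108)/(a**2 + 4a + 8)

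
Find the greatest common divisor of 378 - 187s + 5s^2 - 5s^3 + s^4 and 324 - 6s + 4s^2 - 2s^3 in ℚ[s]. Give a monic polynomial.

27 + 4s + s^2

Euclidean algorithm in ℚ[s]:
  s^4 - 5s^3 + 5s^2 - 187s + 378 = (-(1/2)s + 3/2)(-2s^3 + 4s^2 - 6s + 324) + (-4s^2 - 16s - 108)
  -2s^3 + 4s^2 - 6s + 324 = ((1/2)s - 3)(-4s^2 - 16s - 108) + (0)
Last nonzero remainder: -4s^2 - 16s - 108. Dividing through by -4 gives the monic gcd s^2 + 4s + 27.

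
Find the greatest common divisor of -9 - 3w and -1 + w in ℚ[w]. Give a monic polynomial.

1

Apply the Euclidean algorithm:
  -3w - 9 = (-3)(w - 1) + (-12)
  w - 1 = (-(1/12)w + 1/12)(-12) + (0)
The last nonzero remainder is the constant -12, so the polynomials are coprime and gcd = 1.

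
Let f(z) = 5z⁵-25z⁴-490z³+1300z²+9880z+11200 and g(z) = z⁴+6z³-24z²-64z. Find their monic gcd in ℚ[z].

z²+10z+16

By polynomial division,
  5z⁵-25z⁴-490z³+1300z²+9880z+11200 = (5z-55)(z⁴+6z³-24z²-64z) + (-40z³+300z²+6360z+11200)
  z⁴+6z³-24z²-64z = (-(1/40)z-27/80)(-40z³+300z²+6360z+11200) + ((945/4)z²+(4725/2)z+3780)
  -40z³+300z²+6360z+11200 = (-(32/189)z+80/27)((945/4)z²+(4725/2)z+3780) + (0)
Last nonzero remainder: (945/4)z²+(4725/2)z+3780. Dividing through by 945/4 gives the monic gcd z²+10z+16.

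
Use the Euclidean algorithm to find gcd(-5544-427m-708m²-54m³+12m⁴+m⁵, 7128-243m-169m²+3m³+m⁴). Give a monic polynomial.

-792-61m+12m²+m³

By polynomial division,
  m⁵+12m⁴-54m³-708m²-427m-5544 = (m+9)(m⁴+3m³-169m²-243m+7128) + (88m³+1056m²-5368m-69696)
  m⁴+3m³-169m²-243m+7128 = ((1/88)m-9/88)(88m³+1056m²-5368m-69696) + (0)
Last nonzero remainder: 88m³+1056m²-5368m-69696. Dividing through by 88 gives the monic gcd m³+12m²-61m-792.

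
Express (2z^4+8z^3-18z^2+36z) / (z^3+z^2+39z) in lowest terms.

(2z^3+8z^2-18z+36)/(z^2+z+39)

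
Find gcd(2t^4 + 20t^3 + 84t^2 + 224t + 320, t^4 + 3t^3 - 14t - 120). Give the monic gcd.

t^3 + 6t^2 + 18t + 40

Repeated division with remainder:
  2t^4 + 20t^3 + 84t^2 + 224t + 320 = (2)(t^4 + 3t^3 - 14t - 120) + (14t^3 + 84t^2 + 252t + 560)
  t^4 + 3t^3 - 14t - 120 = ((1/14)t - 3/14)(14t^3 + 84t^2 + 252t + 560) + (0)
Last nonzero remainder: 14t^3 + 84t^2 + 252t + 560. Dividing through by 14 gives the monic gcd t^3 + 6t^2 + 18t + 40.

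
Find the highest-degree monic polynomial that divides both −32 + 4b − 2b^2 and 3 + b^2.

By polynomial division,
  −2b^2 + 4b − 32 = (−2)(b^2 + 3) + (4b − 26)
  b^2 + 3 = ((1/4)b + 13/8)(4b − 26) + (181/4)
  4b − 26 = ((16/181)b − 104/181)(181/4) + (0)
The last nonzero remainder is the constant 181/4, so the polynomials are coprime and gcd = 1.

1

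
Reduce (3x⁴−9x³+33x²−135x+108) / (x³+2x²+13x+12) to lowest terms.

Apply the Euclidean algorithm:
  3x⁴−9x³+33x²−135x+108 = (3x−15)(x³+2x²+13x+12) + (24x²+24x+288)
  x³+2x²+13x+12 = ((1/24)x+1/24)(24x²+24x+288) + (0)
Last nonzero remainder: 24x²+24x+288. Dividing through by 24 gives the monic gcd x²+x+12.
Cancel x²+x+12 from numerator and denominator to get the reduced form.

(3x²−12x+9)/(x+1)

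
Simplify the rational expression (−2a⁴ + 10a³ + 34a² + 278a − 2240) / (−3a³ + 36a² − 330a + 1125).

Repeated division with remainder:
  −2a⁴ + 10a³ + 34a² + 278a − 2240 = ((2/3)a + 14/3)(−3a³ + 36a² − 330a + 1125) + (86a² + 1068a − 7490)
  −3a³ + 36a² − 330a + 1125 = (−(3/86)a + 1575/1849)(86a² + 1068a − 7490) + (−(2775375/1849)a + 13876875/1849)
  86a² + 1068a − 7490 = (−(159014/2775375)a − 2769802/2775375)(−(2775375/1849)a + 13876875/1849) + (0)
Last nonzero remainder: −(2775375/1849)a + 13876875/1849. Dividing through by −2775375/1849 gives the monic gcd a − 5.
Cancel a − 5 from numerator and denominator to get the reduced form.

(2a³ − 34a − 448)/(3a² − 21a + 225)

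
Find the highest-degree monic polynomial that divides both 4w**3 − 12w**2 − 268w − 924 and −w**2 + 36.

By polynomial division,
  4w**3 − 12w**2 − 268w − 924 = (−4w + 12)(−w**2 + 36) + (−124w − 1356)
  −w**2 + 36 = ((1/124)w − 339/3844)(−124w − 1356) + (−80325/961)
  −124w − 1356 = ((119164/80325)w + 434372/26775)(−80325/961) + (0)
The last nonzero remainder is the constant −80325/961, so the polynomials are coprime and gcd = 1.

1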